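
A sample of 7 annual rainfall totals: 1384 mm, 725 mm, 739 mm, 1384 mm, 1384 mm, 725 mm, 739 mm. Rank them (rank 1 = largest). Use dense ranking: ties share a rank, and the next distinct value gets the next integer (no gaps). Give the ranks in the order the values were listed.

Sorted (descending): 1384, 1384, 1384, 739, 739, 725, 725
The 3 values of 1384 share dense rank 1.
The 2 values of 739 share dense rank 2.
The 2 values of 725 share dense rank 3.

1, 3, 2, 1, 1, 3, 2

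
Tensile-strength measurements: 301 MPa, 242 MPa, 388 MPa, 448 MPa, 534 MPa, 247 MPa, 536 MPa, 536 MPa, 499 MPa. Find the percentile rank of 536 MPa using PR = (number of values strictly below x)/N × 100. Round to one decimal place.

N = 9.
Strictly below 536: 7. Equal to 536: 2.
PR = 7/9 × 100 = 77.8

77.8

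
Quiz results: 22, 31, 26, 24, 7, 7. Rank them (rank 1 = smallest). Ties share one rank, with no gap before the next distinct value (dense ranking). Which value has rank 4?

Sorted (ascending): 7, 7, 22, 24, 26, 31
The 2 values of 7 share dense rank 1.
Remaining distinct values take the next consecutive integers.
Rank 4 → value 26.

26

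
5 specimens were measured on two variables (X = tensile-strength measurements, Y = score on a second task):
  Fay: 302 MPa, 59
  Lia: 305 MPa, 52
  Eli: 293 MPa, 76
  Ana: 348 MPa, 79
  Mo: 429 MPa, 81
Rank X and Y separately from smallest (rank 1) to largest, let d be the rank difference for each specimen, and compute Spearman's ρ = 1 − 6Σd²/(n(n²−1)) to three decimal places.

Ranks of variable 1: 2, 3, 1, 4, 5
Ranks of variable 2: 2, 1, 3, 4, 5
d = r₁ − r₂: 0, 2, -2, 0, 0
d²: 0, 4, 4, 0, 0; Σd² = 8
ρ = 1 − 6·8/(5·24) = 1 − 48/120 = 0.600

0.600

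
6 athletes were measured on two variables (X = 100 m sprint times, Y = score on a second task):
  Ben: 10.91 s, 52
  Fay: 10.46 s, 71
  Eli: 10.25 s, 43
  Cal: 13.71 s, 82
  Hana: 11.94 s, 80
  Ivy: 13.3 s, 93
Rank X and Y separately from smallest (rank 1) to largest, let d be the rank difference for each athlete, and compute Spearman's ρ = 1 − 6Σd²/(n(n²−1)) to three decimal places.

Ranks of variable 1: 3, 2, 1, 6, 4, 5
Ranks of variable 2: 2, 3, 1, 5, 4, 6
d = r₁ − r₂: 1, -1, 0, 1, 0, -1
d²: 1, 1, 0, 1, 0, 1; Σd² = 4
ρ = 1 − 6·4/(6·35) = 1 − 24/210 = 0.886

0.886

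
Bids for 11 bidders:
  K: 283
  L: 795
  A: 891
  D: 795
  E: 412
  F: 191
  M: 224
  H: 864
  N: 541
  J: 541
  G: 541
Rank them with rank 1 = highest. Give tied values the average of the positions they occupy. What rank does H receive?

2

Sorted (descending): 891, 864, 795, 795, 541, 541, 541, 412, 283, 224, 191
The 2 values of 795 occupy positions 3–4 → average rank (3+4)/2 = 3.5.
The 3 values of 541 occupy positions 5–7 → average rank 6.
H has value 864 → rank 2.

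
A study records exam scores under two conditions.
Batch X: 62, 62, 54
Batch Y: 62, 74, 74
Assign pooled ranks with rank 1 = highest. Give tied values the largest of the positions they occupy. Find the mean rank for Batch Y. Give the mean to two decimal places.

Sorted (descending): 74, 74, 62, 62, 62, 54
The 2 values of 74 occupy positions 1–2 → each gets rank 2.
The 3 values of 62 occupy positions 3–5 → each gets rank 5.
Batch Y values → pooled ranks: 62→5, 74→2, 74→2
Mean rank = (5 + 2 + 2) / 3 = 3.00

3.00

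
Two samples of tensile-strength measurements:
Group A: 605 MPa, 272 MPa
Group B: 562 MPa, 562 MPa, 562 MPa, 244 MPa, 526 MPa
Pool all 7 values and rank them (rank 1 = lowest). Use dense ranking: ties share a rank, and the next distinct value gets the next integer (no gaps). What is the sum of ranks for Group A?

Sorted (ascending): 244, 272, 526, 562, 562, 562, 605
The 3 values of 562 share dense rank 4.
Remaining distinct values take the next consecutive integers.
Group A values → pooled ranks: 605→5, 272→2
Rank sum = 5 + 2 = 7

7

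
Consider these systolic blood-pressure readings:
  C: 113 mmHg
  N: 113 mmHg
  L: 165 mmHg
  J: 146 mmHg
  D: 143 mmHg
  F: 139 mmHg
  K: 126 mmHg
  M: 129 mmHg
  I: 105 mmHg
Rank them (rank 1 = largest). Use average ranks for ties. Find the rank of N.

Sorted (descending): 165, 146, 143, 139, 129, 126, 113, 113, 105
The 2 values of 113 occupy positions 7–8 → average rank (7+8)/2 = 7.5.
N has value 113 mmHg → rank 7.5.

7.5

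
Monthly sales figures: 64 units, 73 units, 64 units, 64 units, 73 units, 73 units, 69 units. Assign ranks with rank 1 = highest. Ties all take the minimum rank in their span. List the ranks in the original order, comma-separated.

5, 1, 5, 5, 1, 1, 4

Sorted (descending): 73, 73, 73, 69, 64, 64, 64
The 3 values of 73 occupy positions 1–3 → each gets rank 1.
The 3 values of 64 occupy positions 5–7 → each gets rank 5.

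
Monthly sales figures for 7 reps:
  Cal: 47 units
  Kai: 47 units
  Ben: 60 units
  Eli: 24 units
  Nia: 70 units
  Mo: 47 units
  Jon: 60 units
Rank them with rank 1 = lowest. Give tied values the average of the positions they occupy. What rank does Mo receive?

3

Sorted (ascending): 24, 47, 47, 47, 60, 60, 70
The 3 values of 47 occupy positions 2–4 → average rank 3.
The 2 values of 60 occupy positions 5–6 → average rank (5+6)/2 = 5.5.
Mo has value 47 units → rank 3.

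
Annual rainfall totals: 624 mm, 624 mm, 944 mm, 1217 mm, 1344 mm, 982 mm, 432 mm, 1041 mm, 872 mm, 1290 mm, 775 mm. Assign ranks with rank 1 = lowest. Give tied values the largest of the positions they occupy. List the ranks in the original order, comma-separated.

3, 3, 6, 9, 11, 7, 1, 8, 5, 10, 4

Sorted (ascending): 432, 624, 624, 775, 872, 944, 982, 1041, 1217, 1290, 1344
The 2 values of 624 occupy positions 2–3 → each gets rank 3.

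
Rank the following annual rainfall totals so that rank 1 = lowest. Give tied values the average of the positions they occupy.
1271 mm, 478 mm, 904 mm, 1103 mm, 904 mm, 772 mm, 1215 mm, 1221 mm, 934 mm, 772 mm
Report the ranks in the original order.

Sorted (ascending): 478, 772, 772, 904, 904, 934, 1103, 1215, 1221, 1271
The 2 values of 772 occupy positions 2–3 → average rank (2+3)/2 = 2.5.
The 2 values of 904 occupy positions 4–5 → average rank (4+5)/2 = 4.5.

10, 1, 4.5, 7, 4.5, 2.5, 8, 9, 6, 2.5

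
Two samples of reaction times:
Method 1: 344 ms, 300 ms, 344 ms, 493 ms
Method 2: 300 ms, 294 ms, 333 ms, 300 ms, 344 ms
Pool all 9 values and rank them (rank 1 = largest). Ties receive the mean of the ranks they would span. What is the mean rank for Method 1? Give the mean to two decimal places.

3.50

Sorted (descending): 493, 344, 344, 344, 333, 300, 300, 300, 294
The 3 values of 344 occupy positions 2–4 → average rank 3.
The 3 values of 300 occupy positions 6–8 → average rank 7.
Method 1 values → pooled ranks: 344→3, 300→7, 344→3, 493→1
Mean rank = (3 + 7 + 3 + 1) / 4 = 3.50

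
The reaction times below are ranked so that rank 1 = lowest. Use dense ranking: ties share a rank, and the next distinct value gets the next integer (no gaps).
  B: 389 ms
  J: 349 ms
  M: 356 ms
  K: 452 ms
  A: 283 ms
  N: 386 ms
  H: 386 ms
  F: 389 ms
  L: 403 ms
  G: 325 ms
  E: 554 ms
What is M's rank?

Sorted (ascending): 283, 325, 349, 356, 386, 386, 389, 389, 403, 452, 554
The 2 values of 386 share dense rank 5.
The 2 values of 389 share dense rank 6.
Remaining distinct values take the next consecutive integers.
M has value 356 ms → rank 4.

4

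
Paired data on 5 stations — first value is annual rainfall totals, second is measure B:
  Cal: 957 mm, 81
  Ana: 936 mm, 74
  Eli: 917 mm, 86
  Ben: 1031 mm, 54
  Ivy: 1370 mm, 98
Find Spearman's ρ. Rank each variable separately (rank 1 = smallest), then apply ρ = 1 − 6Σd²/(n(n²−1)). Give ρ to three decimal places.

0.100

Ranks of variable 1: 3, 2, 1, 4, 5
Ranks of variable 2: 3, 2, 4, 1, 5
d = r₁ − r₂: 0, 0, -3, 3, 0
d²: 0, 0, 9, 9, 0; Σd² = 18
ρ = 1 − 6·18/(5·24) = 1 − 108/120 = 0.100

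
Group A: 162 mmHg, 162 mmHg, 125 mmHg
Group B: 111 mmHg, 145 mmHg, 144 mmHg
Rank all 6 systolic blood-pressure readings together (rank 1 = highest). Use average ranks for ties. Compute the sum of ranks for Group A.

8

Sorted (descending): 162, 162, 145, 144, 125, 111
The 2 values of 162 occupy positions 1–2 → average rank (1+2)/2 = 1.5.
Group A values → pooled ranks: 162→1.5, 162→1.5, 125→5
Rank sum = 1.5 + 1.5 + 5 = 8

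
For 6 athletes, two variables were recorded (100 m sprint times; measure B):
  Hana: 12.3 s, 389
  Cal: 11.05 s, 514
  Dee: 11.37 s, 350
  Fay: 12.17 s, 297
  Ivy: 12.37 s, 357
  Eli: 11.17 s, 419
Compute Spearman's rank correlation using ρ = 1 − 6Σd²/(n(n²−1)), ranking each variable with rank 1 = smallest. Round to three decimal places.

Ranks of variable 1: 5, 1, 3, 4, 6, 2
Ranks of variable 2: 4, 6, 2, 1, 3, 5
d = r₁ − r₂: 1, -5, 1, 3, 3, -3
d²: 1, 25, 1, 9, 9, 9; Σd² = 54
ρ = 1 − 6·54/(6·35) = 1 − 324/210 = -0.543

-0.543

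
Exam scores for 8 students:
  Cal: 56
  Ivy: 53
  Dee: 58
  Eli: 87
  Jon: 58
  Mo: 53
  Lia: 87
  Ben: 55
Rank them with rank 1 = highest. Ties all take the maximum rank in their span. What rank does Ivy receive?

Sorted (descending): 87, 87, 58, 58, 56, 55, 53, 53
The 2 values of 87 occupy positions 1–2 → each gets rank 2.
The 2 values of 58 occupy positions 3–4 → each gets rank 4.
The 2 values of 53 occupy positions 7–8 → each gets rank 8.
Ivy has value 53 → rank 8.

8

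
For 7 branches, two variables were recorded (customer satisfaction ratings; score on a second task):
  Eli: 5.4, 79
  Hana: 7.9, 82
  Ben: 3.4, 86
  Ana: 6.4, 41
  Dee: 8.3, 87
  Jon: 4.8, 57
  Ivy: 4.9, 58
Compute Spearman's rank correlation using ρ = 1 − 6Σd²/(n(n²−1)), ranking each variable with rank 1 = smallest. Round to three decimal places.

0.250

Ranks of variable 1: 4, 6, 1, 5, 7, 2, 3
Ranks of variable 2: 4, 5, 6, 1, 7, 2, 3
d = r₁ − r₂: 0, 1, -5, 4, 0, 0, 0
d²: 0, 1, 25, 16, 0, 0, 0; Σd² = 42
ρ = 1 − 6·42/(7·48) = 1 − 252/336 = 0.250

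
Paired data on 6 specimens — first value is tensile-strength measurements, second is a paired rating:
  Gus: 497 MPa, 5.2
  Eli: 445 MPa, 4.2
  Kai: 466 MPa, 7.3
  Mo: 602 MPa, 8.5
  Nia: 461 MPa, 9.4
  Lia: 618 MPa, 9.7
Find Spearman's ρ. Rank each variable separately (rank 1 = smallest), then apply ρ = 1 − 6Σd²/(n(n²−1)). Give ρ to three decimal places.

Ranks of variable 1: 4, 1, 3, 5, 2, 6
Ranks of variable 2: 2, 1, 3, 4, 5, 6
d = r₁ − r₂: 2, 0, 0, 1, -3, 0
d²: 4, 0, 0, 1, 9, 0; Σd² = 14
ρ = 1 − 6·14/(6·35) = 1 − 84/210 = 0.600

0.600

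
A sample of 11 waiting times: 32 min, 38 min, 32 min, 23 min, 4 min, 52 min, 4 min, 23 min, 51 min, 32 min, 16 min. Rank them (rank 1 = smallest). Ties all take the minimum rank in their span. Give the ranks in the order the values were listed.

Sorted (ascending): 4, 4, 16, 23, 23, 32, 32, 32, 38, 51, 52
The 2 values of 4 occupy positions 1–2 → each gets rank 1.
The 2 values of 23 occupy positions 4–5 → each gets rank 4.
The 3 values of 32 occupy positions 6–8 → each gets rank 6.

6, 9, 6, 4, 1, 11, 1, 4, 10, 6, 3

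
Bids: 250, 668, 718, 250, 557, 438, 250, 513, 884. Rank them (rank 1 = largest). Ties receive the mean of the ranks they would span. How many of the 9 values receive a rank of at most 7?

Sorted (descending): 884, 718, 668, 557, 513, 438, 250, 250, 250
The 3 values of 250 occupy positions 7–9 → average rank 8.
Ranks ≤ 7: {1, 2, 3, 4, 5, 6} → 6 values.

6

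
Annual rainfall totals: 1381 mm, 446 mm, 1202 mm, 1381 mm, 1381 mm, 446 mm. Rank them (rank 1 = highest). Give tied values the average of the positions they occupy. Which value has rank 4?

Sorted (descending): 1381, 1381, 1381, 1202, 446, 446
The 3 values of 1381 occupy positions 1–3 → average rank 2.
The 2 values of 446 occupy positions 5–6 → average rank (5+6)/2 = 5.5.
Rank 4 → value 1202.

1202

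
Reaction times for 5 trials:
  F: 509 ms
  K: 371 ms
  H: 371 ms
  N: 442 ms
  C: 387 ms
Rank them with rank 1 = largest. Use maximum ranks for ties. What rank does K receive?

Sorted (descending): 509, 442, 387, 371, 371
The 2 values of 371 occupy positions 4–5 → each gets rank 5.
K has value 371 ms → rank 5.

5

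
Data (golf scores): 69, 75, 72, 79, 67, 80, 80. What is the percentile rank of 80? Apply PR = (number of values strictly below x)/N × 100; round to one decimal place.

71.4

N = 7.
Strictly below 80: 5. Equal to 80: 2.
PR = 5/7 × 100 = 71.4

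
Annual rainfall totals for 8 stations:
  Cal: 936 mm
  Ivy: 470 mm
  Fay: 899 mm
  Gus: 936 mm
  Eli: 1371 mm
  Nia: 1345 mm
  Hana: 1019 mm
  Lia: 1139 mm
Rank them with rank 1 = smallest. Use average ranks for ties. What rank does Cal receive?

Sorted (ascending): 470, 899, 936, 936, 1019, 1139, 1345, 1371
The 2 values of 936 occupy positions 3–4 → average rank (3+4)/2 = 3.5.
Cal has value 936 mm → rank 3.5.

3.5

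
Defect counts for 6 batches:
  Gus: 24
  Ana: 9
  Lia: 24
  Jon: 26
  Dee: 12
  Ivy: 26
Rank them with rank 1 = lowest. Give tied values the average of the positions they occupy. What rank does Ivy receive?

5.5

Sorted (ascending): 9, 12, 24, 24, 26, 26
The 2 values of 24 occupy positions 3–4 → average rank (3+4)/2 = 3.5.
The 2 values of 26 occupy positions 5–6 → average rank (5+6)/2 = 5.5.
Ivy has value 26 → rank 5.5.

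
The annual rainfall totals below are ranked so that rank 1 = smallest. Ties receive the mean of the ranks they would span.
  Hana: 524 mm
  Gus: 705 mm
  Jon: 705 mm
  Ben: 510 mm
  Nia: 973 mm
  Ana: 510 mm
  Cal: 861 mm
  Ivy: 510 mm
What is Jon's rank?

5.5

Sorted (ascending): 510, 510, 510, 524, 705, 705, 861, 973
The 3 values of 510 occupy positions 1–3 → average rank 2.
The 2 values of 705 occupy positions 5–6 → average rank (5+6)/2 = 5.5.
Jon has value 705 mm → rank 5.5.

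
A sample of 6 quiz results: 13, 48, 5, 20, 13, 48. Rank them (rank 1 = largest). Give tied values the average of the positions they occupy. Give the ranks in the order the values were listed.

Sorted (descending): 48, 48, 20, 13, 13, 5
The 2 values of 48 occupy positions 1–2 → average rank (1+2)/2 = 1.5.
The 2 values of 13 occupy positions 4–5 → average rank (4+5)/2 = 4.5.

4.5, 1.5, 6, 3, 4.5, 1.5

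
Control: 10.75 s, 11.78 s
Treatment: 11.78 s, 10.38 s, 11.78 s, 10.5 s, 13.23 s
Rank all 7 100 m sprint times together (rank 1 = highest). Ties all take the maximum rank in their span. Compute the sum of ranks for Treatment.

Sorted (descending): 13.23, 11.78, 11.78, 11.78, 10.75, 10.5, 10.38
The 3 values of 11.78 occupy positions 2–4 → each gets rank 4.
Treatment values → pooled ranks: 11.78→4, 10.38→7, 11.78→4, 10.5→6, 13.23→1
Rank sum = 4 + 7 + 4 + 6 + 1 = 22

22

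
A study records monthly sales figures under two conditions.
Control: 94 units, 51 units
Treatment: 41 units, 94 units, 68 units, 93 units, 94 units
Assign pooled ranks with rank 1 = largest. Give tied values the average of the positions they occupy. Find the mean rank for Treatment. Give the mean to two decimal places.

Sorted (descending): 94, 94, 94, 93, 68, 51, 41
The 3 values of 94 occupy positions 1–3 → average rank 2.
Treatment values → pooled ranks: 41→7, 94→2, 68→5, 93→4, 94→2
Mean rank = (7 + 2 + 5 + 4 + 2) / 5 = 4.00

4.00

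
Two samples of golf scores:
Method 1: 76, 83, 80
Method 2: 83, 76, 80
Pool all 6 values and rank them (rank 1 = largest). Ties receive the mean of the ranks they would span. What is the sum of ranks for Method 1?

Sorted (descending): 83, 83, 80, 80, 76, 76
The 2 values of 83 occupy positions 1–2 → average rank (1+2)/2 = 1.5.
The 2 values of 80 occupy positions 3–4 → average rank (3+4)/2 = 3.5.
The 2 values of 76 occupy positions 5–6 → average rank (5+6)/2 = 5.5.
Method 1 values → pooled ranks: 76→5.5, 83→1.5, 80→3.5
Rank sum = 5.5 + 1.5 + 3.5 = 10.5

10.5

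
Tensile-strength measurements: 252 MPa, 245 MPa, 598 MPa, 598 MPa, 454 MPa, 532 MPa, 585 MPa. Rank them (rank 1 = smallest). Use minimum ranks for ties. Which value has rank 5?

Sorted (ascending): 245, 252, 454, 532, 585, 598, 598
The 2 values of 598 occupy positions 6–7 → each gets rank 6.
Rank 5 → value 585.

585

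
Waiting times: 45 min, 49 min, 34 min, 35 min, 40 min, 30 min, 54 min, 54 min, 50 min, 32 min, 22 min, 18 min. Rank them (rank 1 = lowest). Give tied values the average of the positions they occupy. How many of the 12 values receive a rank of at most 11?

10

Sorted (ascending): 18, 22, 30, 32, 34, 35, 40, 45, 49, 50, 54, 54
The 2 values of 54 occupy positions 11–12 → average rank (11+12)/2 = 11.5.
Ranks ≤ 11: {1, 2, 3, 4, 5, 6, 7, 8, 9, 10} → 10 values.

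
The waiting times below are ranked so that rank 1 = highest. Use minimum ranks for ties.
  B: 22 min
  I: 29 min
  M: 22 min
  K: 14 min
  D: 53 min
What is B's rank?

3

Sorted (descending): 53, 29, 22, 22, 14
The 2 values of 22 occupy positions 3–4 → each gets rank 3.
B has value 22 min → rank 3.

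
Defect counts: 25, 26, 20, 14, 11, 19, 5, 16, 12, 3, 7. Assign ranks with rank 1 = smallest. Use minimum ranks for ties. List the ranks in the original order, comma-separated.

10, 11, 9, 6, 4, 8, 2, 7, 5, 1, 3

Sorted (ascending): 3, 5, 7, 11, 12, 14, 16, 19, 20, 25, 26
No ties — each value takes its position as its rank.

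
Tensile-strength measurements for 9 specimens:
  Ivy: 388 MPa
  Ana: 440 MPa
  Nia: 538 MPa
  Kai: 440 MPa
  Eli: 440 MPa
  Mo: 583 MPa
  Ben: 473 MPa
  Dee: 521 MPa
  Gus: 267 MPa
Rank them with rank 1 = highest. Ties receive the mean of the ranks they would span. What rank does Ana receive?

Sorted (descending): 583, 538, 521, 473, 440, 440, 440, 388, 267
The 3 values of 440 occupy positions 5–7 → average rank 6.
Ana has value 440 MPa → rank 6.

6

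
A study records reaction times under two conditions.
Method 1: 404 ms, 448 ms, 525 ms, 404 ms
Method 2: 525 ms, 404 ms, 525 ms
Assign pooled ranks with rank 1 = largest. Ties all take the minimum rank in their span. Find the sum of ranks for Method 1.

15

Sorted (descending): 525, 525, 525, 448, 404, 404, 404
The 3 values of 525 occupy positions 1–3 → each gets rank 1.
The 3 values of 404 occupy positions 5–7 → each gets rank 5.
Method 1 values → pooled ranks: 404→5, 448→4, 525→1, 404→5
Rank sum = 5 + 4 + 1 + 5 = 15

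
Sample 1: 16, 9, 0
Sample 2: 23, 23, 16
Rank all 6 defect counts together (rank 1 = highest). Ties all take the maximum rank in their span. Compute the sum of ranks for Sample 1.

Sorted (descending): 23, 23, 16, 16, 9, 0
The 2 values of 23 occupy positions 1–2 → each gets rank 2.
The 2 values of 16 occupy positions 3–4 → each gets rank 4.
Sample 1 values → pooled ranks: 16→4, 9→5, 0→6
Rank sum = 4 + 5 + 6 = 15

15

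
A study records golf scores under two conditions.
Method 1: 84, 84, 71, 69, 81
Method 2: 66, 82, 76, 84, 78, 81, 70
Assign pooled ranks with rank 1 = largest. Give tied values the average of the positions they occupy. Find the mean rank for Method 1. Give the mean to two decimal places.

5.90

Sorted (descending): 84, 84, 84, 82, 81, 81, 78, 76, 71, 70, 69, 66
The 3 values of 84 occupy positions 1–3 → average rank 2.
The 2 values of 81 occupy positions 5–6 → average rank (5+6)/2 = 5.5.
Method 1 values → pooled ranks: 84→2, 84→2, 71→9, 69→11, 81→5.5
Mean rank = (2 + 2 + 9 + 11 + 5.5) / 5 = 5.90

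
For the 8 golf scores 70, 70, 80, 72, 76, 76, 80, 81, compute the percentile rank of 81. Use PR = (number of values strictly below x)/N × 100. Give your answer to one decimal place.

N = 8.
Strictly below 81: 7. Equal to 81: 1.
PR = 7/8 × 100 = 87.5

87.5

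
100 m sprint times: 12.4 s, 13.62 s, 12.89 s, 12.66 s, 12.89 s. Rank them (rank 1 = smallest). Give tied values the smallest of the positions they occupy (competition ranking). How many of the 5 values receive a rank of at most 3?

4

Sorted (ascending): 12.4, 12.66, 12.89, 12.89, 13.62
The 2 values of 12.89 occupy positions 3–4 → each gets rank 3.
Ranks ≤ 3: {1, 2, 3, 3} → 4 values.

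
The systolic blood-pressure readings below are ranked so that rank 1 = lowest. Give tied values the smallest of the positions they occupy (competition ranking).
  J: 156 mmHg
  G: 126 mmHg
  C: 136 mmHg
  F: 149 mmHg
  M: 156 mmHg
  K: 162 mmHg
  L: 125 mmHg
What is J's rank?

Sorted (ascending): 125, 126, 136, 149, 156, 156, 162
The 2 values of 156 occupy positions 5–6 → each gets rank 5.
J has value 156 mmHg → rank 5.

5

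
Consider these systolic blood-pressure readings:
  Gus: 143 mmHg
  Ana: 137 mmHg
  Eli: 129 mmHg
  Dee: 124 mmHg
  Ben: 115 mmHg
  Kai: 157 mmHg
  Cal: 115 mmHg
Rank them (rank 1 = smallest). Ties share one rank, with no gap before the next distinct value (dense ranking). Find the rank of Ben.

Sorted (ascending): 115, 115, 124, 129, 137, 143, 157
The 2 values of 115 share dense rank 1.
Remaining distinct values take the next consecutive integers.
Ben has value 115 mmHg → rank 1.

1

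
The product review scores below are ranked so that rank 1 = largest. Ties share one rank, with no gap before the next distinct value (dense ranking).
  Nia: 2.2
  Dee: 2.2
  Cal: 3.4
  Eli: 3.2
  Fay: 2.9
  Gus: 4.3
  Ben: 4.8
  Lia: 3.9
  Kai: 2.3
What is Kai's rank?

7

Sorted (descending): 4.8, 4.3, 3.9, 3.4, 3.2, 2.9, 2.3, 2.2, 2.2
The 2 values of 2.2 share dense rank 8.
Remaining distinct values take the next consecutive integers.
Kai has value 2.3 → rank 7.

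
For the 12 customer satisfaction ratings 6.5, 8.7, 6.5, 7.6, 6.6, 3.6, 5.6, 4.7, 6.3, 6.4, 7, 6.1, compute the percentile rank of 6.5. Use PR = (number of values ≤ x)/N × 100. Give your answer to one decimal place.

N = 12.
Strictly below 6.5: 6. Equal to 6.5: 2.
PR = 8/12 × 100 = 66.7

66.7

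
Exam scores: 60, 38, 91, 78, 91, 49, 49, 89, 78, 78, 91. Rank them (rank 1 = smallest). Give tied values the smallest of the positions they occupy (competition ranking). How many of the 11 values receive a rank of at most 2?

Sorted (ascending): 38, 49, 49, 60, 78, 78, 78, 89, 91, 91, 91
The 2 values of 49 occupy positions 2–3 → each gets rank 2.
The 3 values of 78 occupy positions 5–7 → each gets rank 5.
The 3 values of 91 occupy positions 9–11 → each gets rank 9.
Ranks ≤ 2: {1, 2, 2} → 3 values.

3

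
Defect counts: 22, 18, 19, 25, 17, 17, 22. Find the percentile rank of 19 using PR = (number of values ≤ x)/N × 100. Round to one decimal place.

57.1

N = 7.
Strictly below 19: 3. Equal to 19: 1.
PR = 4/7 × 100 = 57.1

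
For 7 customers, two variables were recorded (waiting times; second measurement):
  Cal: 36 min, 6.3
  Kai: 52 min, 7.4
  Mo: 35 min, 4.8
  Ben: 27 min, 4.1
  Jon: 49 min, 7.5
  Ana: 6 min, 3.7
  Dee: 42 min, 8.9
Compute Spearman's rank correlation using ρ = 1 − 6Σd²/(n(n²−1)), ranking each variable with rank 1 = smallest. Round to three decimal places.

Ranks of variable 1: 4, 7, 3, 2, 6, 1, 5
Ranks of variable 2: 4, 5, 3, 2, 6, 1, 7
d = r₁ − r₂: 0, 2, 0, 0, 0, 0, -2
d²: 0, 4, 0, 0, 0, 0, 4; Σd² = 8
ρ = 1 − 6·8/(7·48) = 1 − 48/336 = 0.857

0.857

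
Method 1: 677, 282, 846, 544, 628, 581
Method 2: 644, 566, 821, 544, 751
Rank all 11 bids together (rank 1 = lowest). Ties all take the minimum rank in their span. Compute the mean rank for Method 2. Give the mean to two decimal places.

Sorted (ascending): 282, 544, 544, 566, 581, 628, 644, 677, 751, 821, 846
The 2 values of 544 occupy positions 2–3 → each gets rank 2.
Method 2 values → pooled ranks: 644→7, 566→4, 821→10, 544→2, 751→9
Mean rank = (7 + 4 + 10 + 2 + 9) / 5 = 6.40

6.40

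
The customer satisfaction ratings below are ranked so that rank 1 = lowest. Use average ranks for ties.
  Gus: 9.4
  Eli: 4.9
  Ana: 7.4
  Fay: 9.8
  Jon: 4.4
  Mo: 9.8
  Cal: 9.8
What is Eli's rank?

2

Sorted (ascending): 4.4, 4.9, 7.4, 9.4, 9.8, 9.8, 9.8
The 3 values of 9.8 occupy positions 5–7 → average rank 6.
Eli has value 4.9 → rank 2.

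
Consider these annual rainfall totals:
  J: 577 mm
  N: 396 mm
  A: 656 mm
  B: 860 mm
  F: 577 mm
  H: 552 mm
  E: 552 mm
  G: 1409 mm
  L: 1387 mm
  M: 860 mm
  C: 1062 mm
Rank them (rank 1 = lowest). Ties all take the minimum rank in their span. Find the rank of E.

2

Sorted (ascending): 396, 552, 552, 577, 577, 656, 860, 860, 1062, 1387, 1409
The 2 values of 552 occupy positions 2–3 → each gets rank 2.
The 2 values of 577 occupy positions 4–5 → each gets rank 4.
The 2 values of 860 occupy positions 7–8 → each gets rank 7.
E has value 552 mm → rank 2.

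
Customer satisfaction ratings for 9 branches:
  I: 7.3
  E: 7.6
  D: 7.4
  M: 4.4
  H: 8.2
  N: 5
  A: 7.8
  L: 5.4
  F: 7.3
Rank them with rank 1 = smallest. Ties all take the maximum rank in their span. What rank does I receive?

5

Sorted (ascending): 4.4, 5, 5.4, 7.3, 7.3, 7.4, 7.6, 7.8, 8.2
The 2 values of 7.3 occupy positions 4–5 → each gets rank 5.
I has value 7.3 → rank 5.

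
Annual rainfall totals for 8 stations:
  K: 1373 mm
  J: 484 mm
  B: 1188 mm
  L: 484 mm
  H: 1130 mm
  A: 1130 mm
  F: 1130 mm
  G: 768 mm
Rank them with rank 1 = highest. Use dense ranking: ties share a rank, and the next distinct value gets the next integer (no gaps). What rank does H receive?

3

Sorted (descending): 1373, 1188, 1130, 1130, 1130, 768, 484, 484
The 3 values of 1130 share dense rank 3.
The 2 values of 484 share dense rank 5.
Remaining distinct values take the next consecutive integers.
H has value 1130 mm → rank 3.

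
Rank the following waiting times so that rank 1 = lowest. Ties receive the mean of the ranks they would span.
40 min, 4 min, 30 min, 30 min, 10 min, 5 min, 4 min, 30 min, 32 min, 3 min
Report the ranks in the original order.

Sorted (ascending): 3, 4, 4, 5, 10, 30, 30, 30, 32, 40
The 2 values of 4 occupy positions 2–3 → average rank (2+3)/2 = 2.5.
The 3 values of 30 occupy positions 6–8 → average rank 7.

10, 2.5, 7, 7, 5, 4, 2.5, 7, 9, 1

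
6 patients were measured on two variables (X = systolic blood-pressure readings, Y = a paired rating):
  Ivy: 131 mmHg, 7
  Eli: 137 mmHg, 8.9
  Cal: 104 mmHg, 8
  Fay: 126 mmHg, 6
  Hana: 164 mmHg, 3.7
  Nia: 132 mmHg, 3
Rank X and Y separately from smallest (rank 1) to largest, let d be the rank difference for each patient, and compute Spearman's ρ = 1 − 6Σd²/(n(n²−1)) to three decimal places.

-0.257

Ranks of variable 1: 3, 5, 1, 2, 6, 4
Ranks of variable 2: 4, 6, 5, 3, 2, 1
d = r₁ − r₂: -1, -1, -4, -1, 4, 3
d²: 1, 1, 16, 1, 16, 9; Σd² = 44
ρ = 1 − 6·44/(6·35) = 1 − 264/210 = -0.257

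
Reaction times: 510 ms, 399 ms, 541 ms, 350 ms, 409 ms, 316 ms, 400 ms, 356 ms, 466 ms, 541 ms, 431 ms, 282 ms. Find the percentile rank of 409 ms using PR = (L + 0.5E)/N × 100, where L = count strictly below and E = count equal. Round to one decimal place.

N = 12.
Strictly below 409: 6. Equal to 409: 1.
PR = (6 + 0.5·1)/12 × 100 = 54.2

54.2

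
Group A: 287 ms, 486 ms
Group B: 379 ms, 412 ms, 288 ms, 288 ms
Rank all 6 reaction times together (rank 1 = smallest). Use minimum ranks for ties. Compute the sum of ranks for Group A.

Sorted (ascending): 287, 288, 288, 379, 412, 486
The 2 values of 288 occupy positions 2–3 → each gets rank 2.
Group A values → pooled ranks: 287→1, 486→6
Rank sum = 1 + 6 = 7

7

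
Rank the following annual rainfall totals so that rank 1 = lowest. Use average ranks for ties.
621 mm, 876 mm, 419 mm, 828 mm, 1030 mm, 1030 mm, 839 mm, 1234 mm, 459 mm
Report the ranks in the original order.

Sorted (ascending): 419, 459, 621, 828, 839, 876, 1030, 1030, 1234
The 2 values of 1030 occupy positions 7–8 → average rank (7+8)/2 = 7.5.

3, 6, 1, 4, 7.5, 7.5, 5, 9, 2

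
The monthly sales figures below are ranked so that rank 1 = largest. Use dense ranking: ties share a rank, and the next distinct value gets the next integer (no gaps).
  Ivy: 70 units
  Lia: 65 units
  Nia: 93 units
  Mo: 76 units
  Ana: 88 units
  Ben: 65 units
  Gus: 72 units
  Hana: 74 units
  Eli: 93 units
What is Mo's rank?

Sorted (descending): 93, 93, 88, 76, 74, 72, 70, 65, 65
The 2 values of 93 share dense rank 1.
The 2 values of 65 share dense rank 7.
Remaining distinct values take the next consecutive integers.
Mo has value 76 units → rank 3.

3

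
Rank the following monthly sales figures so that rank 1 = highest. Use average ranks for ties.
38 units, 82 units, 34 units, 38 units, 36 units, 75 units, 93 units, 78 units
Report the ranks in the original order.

5.5, 2, 8, 5.5, 7, 4, 1, 3

Sorted (descending): 93, 82, 78, 75, 38, 38, 36, 34
The 2 values of 38 occupy positions 5–6 → average rank (5+6)/2 = 5.5.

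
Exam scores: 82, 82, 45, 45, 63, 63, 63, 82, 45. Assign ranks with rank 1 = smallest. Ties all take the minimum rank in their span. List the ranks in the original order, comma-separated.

Sorted (ascending): 45, 45, 45, 63, 63, 63, 82, 82, 82
The 3 values of 45 occupy positions 1–3 → each gets rank 1.
The 3 values of 63 occupy positions 4–6 → each gets rank 4.
The 3 values of 82 occupy positions 7–9 → each gets rank 7.

7, 7, 1, 1, 4, 4, 4, 7, 1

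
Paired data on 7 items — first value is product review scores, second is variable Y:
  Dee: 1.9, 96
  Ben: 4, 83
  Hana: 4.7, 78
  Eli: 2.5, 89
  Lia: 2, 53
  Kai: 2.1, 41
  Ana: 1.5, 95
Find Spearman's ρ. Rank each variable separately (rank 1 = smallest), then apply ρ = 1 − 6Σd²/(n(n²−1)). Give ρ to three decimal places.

-0.429

Ranks of variable 1: 2, 6, 7, 5, 3, 4, 1
Ranks of variable 2: 7, 4, 3, 5, 2, 1, 6
d = r₁ − r₂: -5, 2, 4, 0, 1, 3, -5
d²: 25, 4, 16, 0, 1, 9, 25; Σd² = 80
ρ = 1 − 6·80/(7·48) = 1 − 480/336 = -0.429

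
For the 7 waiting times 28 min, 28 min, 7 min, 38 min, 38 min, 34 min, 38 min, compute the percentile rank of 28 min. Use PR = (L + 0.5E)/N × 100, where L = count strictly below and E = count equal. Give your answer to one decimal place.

N = 7.
Strictly below 28: 1. Equal to 28: 2.
PR = (1 + 0.5·2)/7 × 100 = 28.6

28.6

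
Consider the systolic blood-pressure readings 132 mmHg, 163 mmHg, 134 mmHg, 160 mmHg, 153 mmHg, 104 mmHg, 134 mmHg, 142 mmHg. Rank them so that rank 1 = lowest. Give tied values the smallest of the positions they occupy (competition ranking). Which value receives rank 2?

132

Sorted (ascending): 104, 132, 134, 134, 142, 153, 160, 163
The 2 values of 134 occupy positions 3–4 → each gets rank 3.
Rank 2 → value 132.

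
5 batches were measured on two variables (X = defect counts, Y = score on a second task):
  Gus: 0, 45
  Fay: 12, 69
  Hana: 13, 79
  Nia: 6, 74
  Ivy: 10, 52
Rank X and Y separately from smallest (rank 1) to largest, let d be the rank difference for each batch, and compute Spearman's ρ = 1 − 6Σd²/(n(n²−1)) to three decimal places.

Ranks of variable 1: 1, 4, 5, 2, 3
Ranks of variable 2: 1, 3, 5, 4, 2
d = r₁ − r₂: 0, 1, 0, -2, 1
d²: 0, 1, 0, 4, 1; Σd² = 6
ρ = 1 − 6·6/(5·24) = 1 − 36/120 = 0.700

0.700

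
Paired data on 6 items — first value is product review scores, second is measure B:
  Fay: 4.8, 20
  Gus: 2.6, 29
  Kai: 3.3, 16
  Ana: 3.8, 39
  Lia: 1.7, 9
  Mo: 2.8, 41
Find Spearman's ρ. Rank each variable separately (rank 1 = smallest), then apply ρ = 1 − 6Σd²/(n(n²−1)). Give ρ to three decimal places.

Ranks of variable 1: 6, 2, 4, 5, 1, 3
Ranks of variable 2: 3, 4, 2, 5, 1, 6
d = r₁ − r₂: 3, -2, 2, 0, 0, -3
d²: 9, 4, 4, 0, 0, 9; Σd² = 26
ρ = 1 − 6·26/(6·35) = 1 − 156/210 = 0.257

0.257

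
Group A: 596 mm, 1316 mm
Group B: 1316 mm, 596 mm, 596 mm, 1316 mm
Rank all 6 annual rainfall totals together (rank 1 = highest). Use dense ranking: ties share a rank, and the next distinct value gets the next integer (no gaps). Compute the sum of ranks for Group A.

3

Sorted (descending): 1316, 1316, 1316, 596, 596, 596
The 3 values of 1316 share dense rank 1.
The 3 values of 596 share dense rank 2.
Group A values → pooled ranks: 596→2, 1316→1
Rank sum = 2 + 1 = 3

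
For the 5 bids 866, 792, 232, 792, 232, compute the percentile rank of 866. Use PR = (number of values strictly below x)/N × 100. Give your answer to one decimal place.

N = 5.
Strictly below 866: 4. Equal to 866: 1.
PR = 4/5 × 100 = 80.0

80.0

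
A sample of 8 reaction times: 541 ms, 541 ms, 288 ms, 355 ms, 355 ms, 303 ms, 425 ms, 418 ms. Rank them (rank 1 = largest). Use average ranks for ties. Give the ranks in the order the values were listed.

1.5, 1.5, 8, 5.5, 5.5, 7, 3, 4

Sorted (descending): 541, 541, 425, 418, 355, 355, 303, 288
The 2 values of 541 occupy positions 1–2 → average rank (1+2)/2 = 1.5.
The 2 values of 355 occupy positions 5–6 → average rank (5+6)/2 = 5.5.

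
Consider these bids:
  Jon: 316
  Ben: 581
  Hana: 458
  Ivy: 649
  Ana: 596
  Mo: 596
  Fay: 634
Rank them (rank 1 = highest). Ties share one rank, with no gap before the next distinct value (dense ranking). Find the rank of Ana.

3

Sorted (descending): 649, 634, 596, 596, 581, 458, 316
The 2 values of 596 share dense rank 3.
Remaining distinct values take the next consecutive integers.
Ana has value 596 → rank 3.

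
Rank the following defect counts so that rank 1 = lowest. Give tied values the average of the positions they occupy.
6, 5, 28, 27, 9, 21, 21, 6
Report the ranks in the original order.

Sorted (ascending): 5, 6, 6, 9, 21, 21, 27, 28
The 2 values of 6 occupy positions 2–3 → average rank (2+3)/2 = 2.5.
The 2 values of 21 occupy positions 5–6 → average rank (5+6)/2 = 5.5.

2.5, 1, 8, 7, 4, 5.5, 5.5, 2.5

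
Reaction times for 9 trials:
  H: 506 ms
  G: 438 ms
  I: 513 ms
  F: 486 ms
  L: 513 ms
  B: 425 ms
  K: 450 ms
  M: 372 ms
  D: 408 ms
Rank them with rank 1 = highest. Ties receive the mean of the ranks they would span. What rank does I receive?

Sorted (descending): 513, 513, 506, 486, 450, 438, 425, 408, 372
The 2 values of 513 occupy positions 1–2 → average rank (1+2)/2 = 1.5.
I has value 513 ms → rank 1.5.

1.5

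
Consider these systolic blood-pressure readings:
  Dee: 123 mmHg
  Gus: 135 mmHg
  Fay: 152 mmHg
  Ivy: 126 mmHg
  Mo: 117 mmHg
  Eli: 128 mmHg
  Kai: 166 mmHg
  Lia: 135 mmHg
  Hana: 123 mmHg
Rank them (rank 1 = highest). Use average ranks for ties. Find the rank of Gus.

Sorted (descending): 166, 152, 135, 135, 128, 126, 123, 123, 117
The 2 values of 135 occupy positions 3–4 → average rank (3+4)/2 = 3.5.
The 2 values of 123 occupy positions 7–8 → average rank (7+8)/2 = 7.5.
Gus has value 135 mmHg → rank 3.5.

3.5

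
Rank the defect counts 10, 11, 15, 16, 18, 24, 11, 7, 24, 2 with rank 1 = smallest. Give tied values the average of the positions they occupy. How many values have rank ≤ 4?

Sorted (ascending): 2, 7, 10, 11, 11, 15, 16, 18, 24, 24
The 2 values of 11 occupy positions 4–5 → average rank (4+5)/2 = 4.5.
The 2 values of 24 occupy positions 9–10 → average rank (9+10)/2 = 9.5.
Ranks ≤ 4: {1, 2, 3} → 3 values.

3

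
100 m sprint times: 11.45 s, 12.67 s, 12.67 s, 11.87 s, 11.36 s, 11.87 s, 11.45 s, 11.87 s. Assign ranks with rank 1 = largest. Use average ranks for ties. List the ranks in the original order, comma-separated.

Sorted (descending): 12.67, 12.67, 11.87, 11.87, 11.87, 11.45, 11.45, 11.36
The 2 values of 12.67 occupy positions 1–2 → average rank (1+2)/2 = 1.5.
The 3 values of 11.87 occupy positions 3–5 → average rank 4.
The 2 values of 11.45 occupy positions 6–7 → average rank (6+7)/2 = 6.5.

6.5, 1.5, 1.5, 4, 8, 4, 6.5, 4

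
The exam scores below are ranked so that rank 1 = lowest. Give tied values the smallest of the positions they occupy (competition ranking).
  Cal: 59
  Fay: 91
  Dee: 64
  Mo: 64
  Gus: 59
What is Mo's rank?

3

Sorted (ascending): 59, 59, 64, 64, 91
The 2 values of 59 occupy positions 1–2 → each gets rank 1.
The 2 values of 64 occupy positions 3–4 → each gets rank 3.
Mo has value 64 → rank 3.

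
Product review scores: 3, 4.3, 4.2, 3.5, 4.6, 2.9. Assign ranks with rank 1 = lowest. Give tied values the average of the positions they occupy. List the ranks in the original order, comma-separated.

Sorted (ascending): 2.9, 3, 3.5, 4.2, 4.3, 4.6
No ties — each value takes its position as its rank.

2, 5, 4, 3, 6, 1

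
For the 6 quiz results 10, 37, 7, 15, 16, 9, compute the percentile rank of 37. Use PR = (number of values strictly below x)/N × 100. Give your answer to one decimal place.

N = 6.
Strictly below 37: 5. Equal to 37: 1.
PR = 5/6 × 100 = 83.3

83.3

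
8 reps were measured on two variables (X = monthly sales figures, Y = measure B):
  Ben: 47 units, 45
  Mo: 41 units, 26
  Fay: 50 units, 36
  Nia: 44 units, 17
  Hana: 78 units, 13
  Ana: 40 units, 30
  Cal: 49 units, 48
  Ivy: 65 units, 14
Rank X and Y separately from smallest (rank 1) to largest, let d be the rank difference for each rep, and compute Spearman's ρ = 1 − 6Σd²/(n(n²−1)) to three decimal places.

-0.333

Ranks of variable 1: 4, 2, 6, 3, 8, 1, 5, 7
Ranks of variable 2: 7, 4, 6, 3, 1, 5, 8, 2
d = r₁ − r₂: -3, -2, 0, 0, 7, -4, -3, 5
d²: 9, 4, 0, 0, 49, 16, 9, 25; Σd² = 112
ρ = 1 − 6·112/(8·63) = 1 − 672/504 = -0.333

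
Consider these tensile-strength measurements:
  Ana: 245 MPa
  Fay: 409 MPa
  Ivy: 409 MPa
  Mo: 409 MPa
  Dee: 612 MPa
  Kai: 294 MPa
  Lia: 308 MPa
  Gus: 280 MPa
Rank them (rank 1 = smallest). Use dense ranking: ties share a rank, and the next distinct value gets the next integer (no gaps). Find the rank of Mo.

5

Sorted (ascending): 245, 280, 294, 308, 409, 409, 409, 612
The 3 values of 409 share dense rank 5.
Remaining distinct values take the next consecutive integers.
Mo has value 409 MPa → rank 5.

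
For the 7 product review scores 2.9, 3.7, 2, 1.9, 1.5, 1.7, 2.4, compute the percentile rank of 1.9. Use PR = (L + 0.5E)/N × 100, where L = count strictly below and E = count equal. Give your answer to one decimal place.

35.7

N = 7.
Strictly below 1.9: 2. Equal to 1.9: 1.
PR = (2 + 0.5·1)/7 × 100 = 35.7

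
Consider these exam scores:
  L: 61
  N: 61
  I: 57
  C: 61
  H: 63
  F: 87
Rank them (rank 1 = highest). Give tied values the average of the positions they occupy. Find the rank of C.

Sorted (descending): 87, 63, 61, 61, 61, 57
The 3 values of 61 occupy positions 3–5 → average rank 4.
C has value 61 → rank 4.

4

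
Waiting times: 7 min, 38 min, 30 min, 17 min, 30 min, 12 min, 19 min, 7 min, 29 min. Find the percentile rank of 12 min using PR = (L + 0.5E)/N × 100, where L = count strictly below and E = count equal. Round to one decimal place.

N = 9.
Strictly below 12: 2. Equal to 12: 1.
PR = (2 + 0.5·1)/9 × 100 = 27.8

27.8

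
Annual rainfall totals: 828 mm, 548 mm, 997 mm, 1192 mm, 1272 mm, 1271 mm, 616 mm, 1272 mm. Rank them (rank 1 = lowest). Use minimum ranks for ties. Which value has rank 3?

Sorted (ascending): 548, 616, 828, 997, 1192, 1271, 1272, 1272
The 2 values of 1272 occupy positions 7–8 → each gets rank 7.
Rank 3 → value 828.

828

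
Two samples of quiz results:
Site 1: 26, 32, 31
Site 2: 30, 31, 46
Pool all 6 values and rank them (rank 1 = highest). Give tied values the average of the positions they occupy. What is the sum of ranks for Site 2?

9.5

Sorted (descending): 46, 32, 31, 31, 30, 26
The 2 values of 31 occupy positions 3–4 → average rank (3+4)/2 = 3.5.
Site 2 values → pooled ranks: 30→5, 31→3.5, 46→1
Rank sum = 5 + 3.5 + 1 = 9.5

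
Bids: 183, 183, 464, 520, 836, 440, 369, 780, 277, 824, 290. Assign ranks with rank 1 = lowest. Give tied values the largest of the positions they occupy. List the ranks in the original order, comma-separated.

2, 2, 7, 8, 11, 6, 5, 9, 3, 10, 4

Sorted (ascending): 183, 183, 277, 290, 369, 440, 464, 520, 780, 824, 836
The 2 values of 183 occupy positions 1–2 → each gets rank 2.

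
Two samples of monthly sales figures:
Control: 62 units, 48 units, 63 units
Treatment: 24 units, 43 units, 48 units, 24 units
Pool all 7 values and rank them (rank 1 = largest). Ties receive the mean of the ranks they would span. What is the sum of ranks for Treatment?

Sorted (descending): 63, 62, 48, 48, 43, 24, 24
The 2 values of 48 occupy positions 3–4 → average rank (3+4)/2 = 3.5.
The 2 values of 24 occupy positions 6–7 → average rank (6+7)/2 = 6.5.
Treatment values → pooled ranks: 24→6.5, 43→5, 48→3.5, 24→6.5
Rank sum = 6.5 + 5 + 3.5 + 6.5 = 21.5

21.5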